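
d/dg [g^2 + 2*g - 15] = 2*g + 2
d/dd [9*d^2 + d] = 18*d + 1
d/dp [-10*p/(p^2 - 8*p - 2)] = 10*(p^2 + 2)/(p^4 - 16*p^3 + 60*p^2 + 32*p + 4)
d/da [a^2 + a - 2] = 2*a + 1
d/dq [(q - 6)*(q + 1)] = 2*q - 5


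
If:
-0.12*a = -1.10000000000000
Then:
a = 9.17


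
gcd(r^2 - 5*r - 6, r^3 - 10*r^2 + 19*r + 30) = r^2 - 5*r - 6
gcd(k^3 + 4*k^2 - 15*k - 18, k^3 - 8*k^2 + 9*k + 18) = k^2 - 2*k - 3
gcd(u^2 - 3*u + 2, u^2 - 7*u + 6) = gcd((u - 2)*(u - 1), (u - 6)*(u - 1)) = u - 1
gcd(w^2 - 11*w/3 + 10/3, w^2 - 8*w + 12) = w - 2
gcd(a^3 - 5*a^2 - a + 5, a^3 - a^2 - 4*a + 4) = a - 1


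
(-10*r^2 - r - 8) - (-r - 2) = -10*r^2 - 6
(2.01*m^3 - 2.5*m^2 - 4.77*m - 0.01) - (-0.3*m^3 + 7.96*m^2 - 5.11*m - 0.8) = 2.31*m^3 - 10.46*m^2 + 0.340000000000001*m + 0.79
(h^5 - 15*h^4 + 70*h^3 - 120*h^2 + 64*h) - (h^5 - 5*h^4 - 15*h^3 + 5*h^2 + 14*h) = -10*h^4 + 85*h^3 - 125*h^2 + 50*h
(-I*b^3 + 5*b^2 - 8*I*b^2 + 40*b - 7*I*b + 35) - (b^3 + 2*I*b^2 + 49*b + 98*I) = -b^3 - I*b^3 + 5*b^2 - 10*I*b^2 - 9*b - 7*I*b + 35 - 98*I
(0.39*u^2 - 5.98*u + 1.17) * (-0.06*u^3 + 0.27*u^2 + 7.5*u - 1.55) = -0.0234*u^5 + 0.4641*u^4 + 1.2402*u^3 - 45.1386*u^2 + 18.044*u - 1.8135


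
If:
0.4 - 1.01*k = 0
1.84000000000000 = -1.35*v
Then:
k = 0.40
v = -1.36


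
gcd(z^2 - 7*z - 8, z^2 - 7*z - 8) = z^2 - 7*z - 8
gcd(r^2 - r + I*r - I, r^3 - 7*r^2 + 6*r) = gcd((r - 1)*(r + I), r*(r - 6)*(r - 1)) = r - 1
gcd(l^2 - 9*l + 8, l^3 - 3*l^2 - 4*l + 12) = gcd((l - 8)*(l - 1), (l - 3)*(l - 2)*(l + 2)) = 1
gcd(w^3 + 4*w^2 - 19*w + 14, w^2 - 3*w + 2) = w^2 - 3*w + 2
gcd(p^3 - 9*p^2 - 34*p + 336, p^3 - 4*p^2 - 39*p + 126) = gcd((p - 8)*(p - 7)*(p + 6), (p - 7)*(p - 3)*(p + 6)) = p^2 - p - 42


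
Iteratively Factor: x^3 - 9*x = (x)*(x^2 - 9) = x*(x + 3)*(x - 3)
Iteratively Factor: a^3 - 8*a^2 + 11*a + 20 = (a - 5)*(a^2 - 3*a - 4) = (a - 5)*(a + 1)*(a - 4)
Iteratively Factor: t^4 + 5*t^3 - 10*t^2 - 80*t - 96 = (t + 2)*(t^3 + 3*t^2 - 16*t - 48) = (t - 4)*(t + 2)*(t^2 + 7*t + 12) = (t - 4)*(t + 2)*(t + 3)*(t + 4)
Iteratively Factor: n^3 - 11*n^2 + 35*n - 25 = (n - 1)*(n^2 - 10*n + 25) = (n - 5)*(n - 1)*(n - 5)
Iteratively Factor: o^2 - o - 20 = (o + 4)*(o - 5)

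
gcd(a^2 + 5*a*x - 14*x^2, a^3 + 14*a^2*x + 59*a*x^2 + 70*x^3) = a + 7*x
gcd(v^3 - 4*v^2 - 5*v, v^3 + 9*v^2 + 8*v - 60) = 1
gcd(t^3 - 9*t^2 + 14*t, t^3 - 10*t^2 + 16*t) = t^2 - 2*t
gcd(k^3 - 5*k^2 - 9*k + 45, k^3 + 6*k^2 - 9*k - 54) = k^2 - 9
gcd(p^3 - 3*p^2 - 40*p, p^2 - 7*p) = p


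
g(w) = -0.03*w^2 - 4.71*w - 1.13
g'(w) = -0.06*w - 4.71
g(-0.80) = 2.62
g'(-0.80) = -4.66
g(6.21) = -31.54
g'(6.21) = -5.08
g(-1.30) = 4.94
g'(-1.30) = -4.63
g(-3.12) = 13.27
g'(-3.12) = -4.52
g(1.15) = -6.59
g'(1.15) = -4.78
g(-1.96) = 7.99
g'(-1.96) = -4.59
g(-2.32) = 9.64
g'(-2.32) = -4.57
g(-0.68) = 2.06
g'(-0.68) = -4.67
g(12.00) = -61.97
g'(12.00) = -5.43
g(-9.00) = 38.83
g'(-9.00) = -4.17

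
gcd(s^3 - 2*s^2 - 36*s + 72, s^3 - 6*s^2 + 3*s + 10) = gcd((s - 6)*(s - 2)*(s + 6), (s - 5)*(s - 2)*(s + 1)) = s - 2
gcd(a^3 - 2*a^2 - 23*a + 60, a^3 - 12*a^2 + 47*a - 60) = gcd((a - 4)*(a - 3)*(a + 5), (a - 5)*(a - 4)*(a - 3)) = a^2 - 7*a + 12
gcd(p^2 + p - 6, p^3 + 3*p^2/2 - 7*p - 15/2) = p + 3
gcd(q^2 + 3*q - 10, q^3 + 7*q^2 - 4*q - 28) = q - 2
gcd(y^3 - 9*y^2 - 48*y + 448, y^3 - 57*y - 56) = y^2 - y - 56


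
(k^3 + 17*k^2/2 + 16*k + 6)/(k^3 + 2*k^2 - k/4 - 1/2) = 2*(k + 6)/(2*k - 1)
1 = 1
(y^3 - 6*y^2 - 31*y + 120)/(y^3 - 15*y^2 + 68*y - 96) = (y + 5)/(y - 4)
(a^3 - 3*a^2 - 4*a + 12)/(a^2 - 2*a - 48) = (-a^3 + 3*a^2 + 4*a - 12)/(-a^2 + 2*a + 48)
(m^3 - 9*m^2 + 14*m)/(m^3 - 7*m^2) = (m - 2)/m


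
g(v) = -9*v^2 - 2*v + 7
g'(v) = -18*v - 2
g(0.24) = 6.00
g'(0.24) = -6.32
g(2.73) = -65.54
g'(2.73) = -51.14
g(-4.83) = -193.30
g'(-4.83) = 84.94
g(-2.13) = -29.57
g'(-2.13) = 36.34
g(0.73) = 0.74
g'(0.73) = -15.14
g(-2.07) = -27.42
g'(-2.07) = 35.26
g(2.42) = -50.55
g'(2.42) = -45.56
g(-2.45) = -42.12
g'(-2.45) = 42.10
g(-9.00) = -704.00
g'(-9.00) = 160.00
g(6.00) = -329.00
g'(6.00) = -110.00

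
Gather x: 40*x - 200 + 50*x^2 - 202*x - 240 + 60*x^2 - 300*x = 110*x^2 - 462*x - 440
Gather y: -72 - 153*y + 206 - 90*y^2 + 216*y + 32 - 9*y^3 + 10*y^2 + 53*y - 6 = -9*y^3 - 80*y^2 + 116*y + 160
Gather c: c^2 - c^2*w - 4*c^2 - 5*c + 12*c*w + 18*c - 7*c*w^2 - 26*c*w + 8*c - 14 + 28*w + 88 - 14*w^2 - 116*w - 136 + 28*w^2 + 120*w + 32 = c^2*(-w - 3) + c*(-7*w^2 - 14*w + 21) + 14*w^2 + 32*w - 30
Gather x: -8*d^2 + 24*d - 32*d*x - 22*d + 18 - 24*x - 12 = -8*d^2 + 2*d + x*(-32*d - 24) + 6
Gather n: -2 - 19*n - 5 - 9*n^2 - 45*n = -9*n^2 - 64*n - 7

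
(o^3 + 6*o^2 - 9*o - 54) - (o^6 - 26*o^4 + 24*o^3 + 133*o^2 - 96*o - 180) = -o^6 + 26*o^4 - 23*o^3 - 127*o^2 + 87*o + 126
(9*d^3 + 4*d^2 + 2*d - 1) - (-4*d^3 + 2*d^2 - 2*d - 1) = 13*d^3 + 2*d^2 + 4*d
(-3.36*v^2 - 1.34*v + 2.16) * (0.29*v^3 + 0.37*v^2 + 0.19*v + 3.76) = -0.9744*v^5 - 1.6318*v^4 - 0.5078*v^3 - 12.089*v^2 - 4.628*v + 8.1216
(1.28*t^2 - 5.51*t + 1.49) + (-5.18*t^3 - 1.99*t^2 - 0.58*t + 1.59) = -5.18*t^3 - 0.71*t^2 - 6.09*t + 3.08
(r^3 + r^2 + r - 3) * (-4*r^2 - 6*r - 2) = -4*r^5 - 10*r^4 - 12*r^3 + 4*r^2 + 16*r + 6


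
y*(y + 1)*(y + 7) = y^3 + 8*y^2 + 7*y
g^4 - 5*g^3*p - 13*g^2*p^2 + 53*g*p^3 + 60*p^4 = (g - 5*p)*(g - 4*p)*(g + p)*(g + 3*p)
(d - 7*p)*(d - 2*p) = d^2 - 9*d*p + 14*p^2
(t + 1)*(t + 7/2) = t^2 + 9*t/2 + 7/2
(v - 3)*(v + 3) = v^2 - 9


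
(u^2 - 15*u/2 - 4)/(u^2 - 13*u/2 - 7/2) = (u - 8)/(u - 7)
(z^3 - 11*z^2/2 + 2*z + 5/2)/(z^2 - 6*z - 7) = (-2*z^3 + 11*z^2 - 4*z - 5)/(2*(-z^2 + 6*z + 7))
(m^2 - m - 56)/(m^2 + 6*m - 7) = (m - 8)/(m - 1)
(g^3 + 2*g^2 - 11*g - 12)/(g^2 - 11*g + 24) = (g^2 + 5*g + 4)/(g - 8)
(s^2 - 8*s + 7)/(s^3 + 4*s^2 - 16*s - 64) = (s^2 - 8*s + 7)/(s^3 + 4*s^2 - 16*s - 64)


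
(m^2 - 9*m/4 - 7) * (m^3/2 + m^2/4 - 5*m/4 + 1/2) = m^5/2 - 7*m^4/8 - 85*m^3/16 + 25*m^2/16 + 61*m/8 - 7/2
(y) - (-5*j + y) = 5*j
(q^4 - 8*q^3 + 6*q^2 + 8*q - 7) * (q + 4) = q^5 - 4*q^4 - 26*q^3 + 32*q^2 + 25*q - 28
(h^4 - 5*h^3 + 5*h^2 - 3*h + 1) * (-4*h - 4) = -4*h^5 + 16*h^4 - 8*h^2 + 8*h - 4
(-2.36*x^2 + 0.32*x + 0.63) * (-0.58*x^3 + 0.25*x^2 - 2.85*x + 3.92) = 1.3688*x^5 - 0.7756*x^4 + 6.4406*x^3 - 10.0057*x^2 - 0.5411*x + 2.4696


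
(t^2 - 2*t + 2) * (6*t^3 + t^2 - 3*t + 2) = 6*t^5 - 11*t^4 + 7*t^3 + 10*t^2 - 10*t + 4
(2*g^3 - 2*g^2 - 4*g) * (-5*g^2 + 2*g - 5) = -10*g^5 + 14*g^4 + 6*g^3 + 2*g^2 + 20*g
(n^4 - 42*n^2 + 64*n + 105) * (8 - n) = -n^5 + 8*n^4 + 42*n^3 - 400*n^2 + 407*n + 840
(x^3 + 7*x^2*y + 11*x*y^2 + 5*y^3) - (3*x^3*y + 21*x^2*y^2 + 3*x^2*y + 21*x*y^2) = -3*x^3*y + x^3 - 21*x^2*y^2 + 4*x^2*y - 10*x*y^2 + 5*y^3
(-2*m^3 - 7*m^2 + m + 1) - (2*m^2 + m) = -2*m^3 - 9*m^2 + 1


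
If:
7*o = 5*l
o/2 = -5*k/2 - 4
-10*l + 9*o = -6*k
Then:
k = -40/31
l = -336/155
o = -48/31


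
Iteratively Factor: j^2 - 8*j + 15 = (j - 5)*(j - 3)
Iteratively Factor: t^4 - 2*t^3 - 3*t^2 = (t + 1)*(t^3 - 3*t^2) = t*(t + 1)*(t^2 - 3*t) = t^2*(t + 1)*(t - 3)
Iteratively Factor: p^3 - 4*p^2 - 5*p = (p)*(p^2 - 4*p - 5) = p*(p - 5)*(p + 1)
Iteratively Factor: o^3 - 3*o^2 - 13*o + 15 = (o + 3)*(o^2 - 6*o + 5) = (o - 1)*(o + 3)*(o - 5)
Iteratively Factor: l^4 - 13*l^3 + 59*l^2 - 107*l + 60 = (l - 5)*(l^3 - 8*l^2 + 19*l - 12) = (l - 5)*(l - 4)*(l^2 - 4*l + 3) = (l - 5)*(l - 4)*(l - 3)*(l - 1)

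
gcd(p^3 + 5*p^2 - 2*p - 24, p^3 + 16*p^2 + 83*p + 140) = p + 4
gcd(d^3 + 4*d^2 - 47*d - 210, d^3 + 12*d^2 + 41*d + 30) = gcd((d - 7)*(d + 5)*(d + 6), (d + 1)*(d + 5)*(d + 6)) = d^2 + 11*d + 30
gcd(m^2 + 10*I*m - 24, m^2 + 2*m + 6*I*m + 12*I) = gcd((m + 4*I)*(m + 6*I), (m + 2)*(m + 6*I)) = m + 6*I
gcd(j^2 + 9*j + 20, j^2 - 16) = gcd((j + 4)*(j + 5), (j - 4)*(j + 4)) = j + 4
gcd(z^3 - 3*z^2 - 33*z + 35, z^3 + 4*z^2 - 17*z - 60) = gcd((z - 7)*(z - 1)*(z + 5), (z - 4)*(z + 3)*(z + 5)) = z + 5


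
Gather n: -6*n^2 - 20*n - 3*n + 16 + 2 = -6*n^2 - 23*n + 18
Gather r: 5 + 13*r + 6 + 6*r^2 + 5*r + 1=6*r^2 + 18*r + 12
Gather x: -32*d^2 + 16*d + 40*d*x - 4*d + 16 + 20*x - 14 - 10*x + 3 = -32*d^2 + 12*d + x*(40*d + 10) + 5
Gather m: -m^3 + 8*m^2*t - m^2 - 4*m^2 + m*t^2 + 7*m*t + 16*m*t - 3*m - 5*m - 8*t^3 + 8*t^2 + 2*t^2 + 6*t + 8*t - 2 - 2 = -m^3 + m^2*(8*t - 5) + m*(t^2 + 23*t - 8) - 8*t^3 + 10*t^2 + 14*t - 4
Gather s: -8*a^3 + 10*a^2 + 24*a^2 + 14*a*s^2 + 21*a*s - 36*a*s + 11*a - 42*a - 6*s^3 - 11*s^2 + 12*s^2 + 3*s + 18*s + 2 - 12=-8*a^3 + 34*a^2 - 31*a - 6*s^3 + s^2*(14*a + 1) + s*(21 - 15*a) - 10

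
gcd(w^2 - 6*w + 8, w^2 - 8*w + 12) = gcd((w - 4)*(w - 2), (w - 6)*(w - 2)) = w - 2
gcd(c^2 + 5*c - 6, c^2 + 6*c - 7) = c - 1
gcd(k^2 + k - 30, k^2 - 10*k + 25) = k - 5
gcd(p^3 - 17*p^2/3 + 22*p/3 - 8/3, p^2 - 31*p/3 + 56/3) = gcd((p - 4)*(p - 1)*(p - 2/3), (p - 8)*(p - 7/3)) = 1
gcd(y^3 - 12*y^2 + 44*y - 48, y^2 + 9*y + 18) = 1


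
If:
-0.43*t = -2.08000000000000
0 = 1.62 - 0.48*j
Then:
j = 3.38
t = 4.84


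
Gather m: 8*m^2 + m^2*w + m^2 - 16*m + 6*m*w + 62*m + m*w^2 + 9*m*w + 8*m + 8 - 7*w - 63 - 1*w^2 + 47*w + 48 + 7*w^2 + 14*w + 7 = m^2*(w + 9) + m*(w^2 + 15*w + 54) + 6*w^2 + 54*w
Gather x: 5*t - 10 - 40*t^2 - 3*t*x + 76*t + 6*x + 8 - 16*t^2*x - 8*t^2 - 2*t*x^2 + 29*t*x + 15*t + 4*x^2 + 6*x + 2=-48*t^2 + 96*t + x^2*(4 - 2*t) + x*(-16*t^2 + 26*t + 12)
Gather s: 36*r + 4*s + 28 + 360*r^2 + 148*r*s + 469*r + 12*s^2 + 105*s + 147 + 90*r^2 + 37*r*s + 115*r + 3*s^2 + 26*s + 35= 450*r^2 + 620*r + 15*s^2 + s*(185*r + 135) + 210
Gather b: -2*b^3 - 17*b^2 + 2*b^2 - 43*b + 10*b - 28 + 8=-2*b^3 - 15*b^2 - 33*b - 20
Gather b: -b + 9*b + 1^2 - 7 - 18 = 8*b - 24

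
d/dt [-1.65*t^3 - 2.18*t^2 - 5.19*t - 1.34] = -4.95*t^2 - 4.36*t - 5.19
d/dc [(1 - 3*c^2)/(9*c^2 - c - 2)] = (3*c^2 - 6*c + 1)/(81*c^4 - 18*c^3 - 35*c^2 + 4*c + 4)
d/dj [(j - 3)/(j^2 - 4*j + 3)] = -1/(j^2 - 2*j + 1)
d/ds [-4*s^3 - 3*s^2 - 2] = 6*s*(-2*s - 1)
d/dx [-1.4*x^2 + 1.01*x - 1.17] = 1.01 - 2.8*x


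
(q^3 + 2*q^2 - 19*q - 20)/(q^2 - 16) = (q^2 + 6*q + 5)/(q + 4)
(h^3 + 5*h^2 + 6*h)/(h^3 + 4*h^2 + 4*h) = (h + 3)/(h + 2)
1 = 1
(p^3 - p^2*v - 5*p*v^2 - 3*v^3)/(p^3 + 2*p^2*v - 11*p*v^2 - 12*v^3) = (p + v)/(p + 4*v)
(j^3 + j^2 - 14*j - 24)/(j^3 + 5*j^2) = (j^3 + j^2 - 14*j - 24)/(j^2*(j + 5))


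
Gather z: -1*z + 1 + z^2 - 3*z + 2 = z^2 - 4*z + 3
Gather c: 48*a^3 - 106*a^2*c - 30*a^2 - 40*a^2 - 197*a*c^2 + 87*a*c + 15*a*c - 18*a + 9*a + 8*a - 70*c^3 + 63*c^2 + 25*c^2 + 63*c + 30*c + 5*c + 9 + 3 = 48*a^3 - 70*a^2 - a - 70*c^3 + c^2*(88 - 197*a) + c*(-106*a^2 + 102*a + 98) + 12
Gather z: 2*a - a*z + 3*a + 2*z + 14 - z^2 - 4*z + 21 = 5*a - z^2 + z*(-a - 2) + 35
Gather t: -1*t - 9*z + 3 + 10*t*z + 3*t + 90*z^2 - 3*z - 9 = t*(10*z + 2) + 90*z^2 - 12*z - 6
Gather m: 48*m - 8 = 48*m - 8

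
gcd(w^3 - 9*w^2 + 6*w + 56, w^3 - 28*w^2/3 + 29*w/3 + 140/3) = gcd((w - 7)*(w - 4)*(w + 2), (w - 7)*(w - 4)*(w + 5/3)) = w^2 - 11*w + 28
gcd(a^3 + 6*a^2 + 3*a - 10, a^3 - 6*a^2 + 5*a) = a - 1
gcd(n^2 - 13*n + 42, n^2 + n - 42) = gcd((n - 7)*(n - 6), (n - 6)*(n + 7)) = n - 6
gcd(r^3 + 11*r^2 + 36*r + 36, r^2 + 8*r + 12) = r^2 + 8*r + 12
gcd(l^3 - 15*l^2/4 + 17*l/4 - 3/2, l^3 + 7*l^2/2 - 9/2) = l - 1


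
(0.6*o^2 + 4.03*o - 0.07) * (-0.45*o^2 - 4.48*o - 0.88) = -0.27*o^4 - 4.5015*o^3 - 18.5509*o^2 - 3.2328*o + 0.0616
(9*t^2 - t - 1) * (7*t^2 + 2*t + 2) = 63*t^4 + 11*t^3 + 9*t^2 - 4*t - 2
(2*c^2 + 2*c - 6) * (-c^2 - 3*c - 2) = -2*c^4 - 8*c^3 - 4*c^2 + 14*c + 12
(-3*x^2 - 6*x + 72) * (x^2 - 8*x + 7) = -3*x^4 + 18*x^3 + 99*x^2 - 618*x + 504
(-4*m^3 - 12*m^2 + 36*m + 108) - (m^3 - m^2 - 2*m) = -5*m^3 - 11*m^2 + 38*m + 108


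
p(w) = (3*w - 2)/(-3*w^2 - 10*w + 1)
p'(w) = (3*w - 2)*(6*w + 10)/(-3*w^2 - 10*w + 1)^2 + 3/(-3*w^2 - 10*w + 1)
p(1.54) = -0.12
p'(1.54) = -0.03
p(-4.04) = 1.87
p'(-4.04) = 3.12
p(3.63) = -0.12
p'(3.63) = 0.01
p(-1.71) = -0.76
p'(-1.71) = 0.34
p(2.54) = -0.13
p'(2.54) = 0.01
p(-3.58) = 7.72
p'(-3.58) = 51.95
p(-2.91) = -2.29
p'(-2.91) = 4.27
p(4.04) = -0.11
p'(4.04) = 0.01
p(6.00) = -0.10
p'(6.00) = 0.01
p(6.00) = -0.10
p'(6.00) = 0.01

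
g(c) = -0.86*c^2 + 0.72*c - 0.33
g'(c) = 0.72 - 1.72*c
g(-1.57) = -3.58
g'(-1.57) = 3.42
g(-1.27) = -2.63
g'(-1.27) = 2.90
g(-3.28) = -11.94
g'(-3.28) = 6.36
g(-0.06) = -0.38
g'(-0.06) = 0.82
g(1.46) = -1.11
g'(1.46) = -1.79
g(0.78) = -0.29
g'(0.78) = -0.62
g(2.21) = -2.94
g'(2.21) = -3.08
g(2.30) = -3.22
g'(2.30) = -3.24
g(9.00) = -63.51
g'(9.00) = -14.76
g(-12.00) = -132.81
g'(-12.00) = 21.36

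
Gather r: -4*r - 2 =-4*r - 2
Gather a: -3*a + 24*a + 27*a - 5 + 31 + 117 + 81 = 48*a + 224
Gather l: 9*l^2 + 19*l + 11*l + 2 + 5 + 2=9*l^2 + 30*l + 9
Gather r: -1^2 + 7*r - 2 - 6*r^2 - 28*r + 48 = -6*r^2 - 21*r + 45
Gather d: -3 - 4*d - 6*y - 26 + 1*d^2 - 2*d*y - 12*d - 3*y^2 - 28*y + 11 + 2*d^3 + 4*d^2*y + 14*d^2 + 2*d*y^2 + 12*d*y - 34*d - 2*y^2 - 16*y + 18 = 2*d^3 + d^2*(4*y + 15) + d*(2*y^2 + 10*y - 50) - 5*y^2 - 50*y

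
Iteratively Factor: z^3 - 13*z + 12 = (z - 3)*(z^2 + 3*z - 4) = (z - 3)*(z + 4)*(z - 1)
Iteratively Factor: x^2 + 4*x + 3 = (x + 1)*(x + 3)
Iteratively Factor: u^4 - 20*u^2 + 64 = (u - 2)*(u^3 + 2*u^2 - 16*u - 32) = (u - 4)*(u - 2)*(u^2 + 6*u + 8) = (u - 4)*(u - 2)*(u + 4)*(u + 2)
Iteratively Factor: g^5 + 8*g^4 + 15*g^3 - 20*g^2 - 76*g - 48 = (g + 4)*(g^4 + 4*g^3 - g^2 - 16*g - 12) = (g + 3)*(g + 4)*(g^3 + g^2 - 4*g - 4) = (g + 2)*(g + 3)*(g + 4)*(g^2 - g - 2) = (g - 2)*(g + 2)*(g + 3)*(g + 4)*(g + 1)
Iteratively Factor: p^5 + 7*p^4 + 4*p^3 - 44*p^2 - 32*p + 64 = (p + 2)*(p^4 + 5*p^3 - 6*p^2 - 32*p + 32) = (p - 1)*(p + 2)*(p^3 + 6*p^2 - 32) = (p - 2)*(p - 1)*(p + 2)*(p^2 + 8*p + 16) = (p - 2)*(p - 1)*(p + 2)*(p + 4)*(p + 4)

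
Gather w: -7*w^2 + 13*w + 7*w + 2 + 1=-7*w^2 + 20*w + 3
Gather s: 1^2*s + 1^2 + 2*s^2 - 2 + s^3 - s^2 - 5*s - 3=s^3 + s^2 - 4*s - 4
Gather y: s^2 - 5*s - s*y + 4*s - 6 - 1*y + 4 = s^2 - s + y*(-s - 1) - 2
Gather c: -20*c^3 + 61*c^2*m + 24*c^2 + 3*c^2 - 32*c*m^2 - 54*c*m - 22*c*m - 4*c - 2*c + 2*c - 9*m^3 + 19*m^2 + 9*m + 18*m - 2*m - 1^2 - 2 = -20*c^3 + c^2*(61*m + 27) + c*(-32*m^2 - 76*m - 4) - 9*m^3 + 19*m^2 + 25*m - 3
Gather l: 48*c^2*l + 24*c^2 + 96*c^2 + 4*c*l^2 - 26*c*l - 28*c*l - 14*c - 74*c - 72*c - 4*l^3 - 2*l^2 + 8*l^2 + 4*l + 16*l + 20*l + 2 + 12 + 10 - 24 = 120*c^2 - 160*c - 4*l^3 + l^2*(4*c + 6) + l*(48*c^2 - 54*c + 40)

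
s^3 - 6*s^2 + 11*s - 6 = (s - 3)*(s - 2)*(s - 1)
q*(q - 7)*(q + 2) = q^3 - 5*q^2 - 14*q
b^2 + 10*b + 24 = (b + 4)*(b + 6)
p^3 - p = p*(p - 1)*(p + 1)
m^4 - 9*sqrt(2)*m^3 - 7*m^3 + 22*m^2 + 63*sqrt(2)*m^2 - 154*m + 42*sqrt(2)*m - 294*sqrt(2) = (m - 7)*(m - 7*sqrt(2))*(m - 3*sqrt(2))*(m + sqrt(2))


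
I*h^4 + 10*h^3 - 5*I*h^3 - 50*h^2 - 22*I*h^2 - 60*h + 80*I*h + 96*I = (h - 6)*(h - 8*I)*(h - 2*I)*(I*h + I)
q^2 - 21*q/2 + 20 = (q - 8)*(q - 5/2)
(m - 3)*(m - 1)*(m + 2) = m^3 - 2*m^2 - 5*m + 6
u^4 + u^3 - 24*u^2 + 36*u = u*(u - 3)*(u - 2)*(u + 6)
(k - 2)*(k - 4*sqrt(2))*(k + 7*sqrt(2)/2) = k^3 - 2*k^2 - sqrt(2)*k^2/2 - 28*k + sqrt(2)*k + 56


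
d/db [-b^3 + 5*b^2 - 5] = b*(10 - 3*b)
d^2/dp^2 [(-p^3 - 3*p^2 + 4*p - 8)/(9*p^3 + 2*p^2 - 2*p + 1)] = 2*(-225*p^6 + 918*p^5 - 3780*p^4 - 889*p^3 + 144*p^2 + 285*p - 11)/(729*p^9 + 486*p^8 - 378*p^7 + 35*p^6 + 192*p^5 - 72*p^4 - 5*p^3 + 18*p^2 - 6*p + 1)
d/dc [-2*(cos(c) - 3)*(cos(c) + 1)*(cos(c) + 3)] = 2*(3*cos(c)^2 + 2*cos(c) - 9)*sin(c)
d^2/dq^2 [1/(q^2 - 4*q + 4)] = 6/(q^4 - 8*q^3 + 24*q^2 - 32*q + 16)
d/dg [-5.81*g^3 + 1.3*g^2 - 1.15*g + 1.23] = -17.43*g^2 + 2.6*g - 1.15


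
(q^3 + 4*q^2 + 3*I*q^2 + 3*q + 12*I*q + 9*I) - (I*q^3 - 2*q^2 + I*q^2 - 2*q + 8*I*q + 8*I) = q^3 - I*q^3 + 6*q^2 + 2*I*q^2 + 5*q + 4*I*q + I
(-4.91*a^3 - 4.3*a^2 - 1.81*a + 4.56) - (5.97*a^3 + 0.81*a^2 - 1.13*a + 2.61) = -10.88*a^3 - 5.11*a^2 - 0.68*a + 1.95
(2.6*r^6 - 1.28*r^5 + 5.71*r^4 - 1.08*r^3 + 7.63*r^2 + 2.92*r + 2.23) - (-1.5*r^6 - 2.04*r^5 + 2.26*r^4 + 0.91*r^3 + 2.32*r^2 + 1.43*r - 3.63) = 4.1*r^6 + 0.76*r^5 + 3.45*r^4 - 1.99*r^3 + 5.31*r^2 + 1.49*r + 5.86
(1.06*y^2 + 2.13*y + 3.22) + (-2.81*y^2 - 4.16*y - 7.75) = -1.75*y^2 - 2.03*y - 4.53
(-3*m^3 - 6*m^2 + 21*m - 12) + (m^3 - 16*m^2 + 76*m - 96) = -2*m^3 - 22*m^2 + 97*m - 108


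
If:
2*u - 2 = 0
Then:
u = 1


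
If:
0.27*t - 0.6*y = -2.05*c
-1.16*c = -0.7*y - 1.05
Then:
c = 0.603448275862069*y + 0.905172413793103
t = -2.35951468710089*y - 6.87260536398467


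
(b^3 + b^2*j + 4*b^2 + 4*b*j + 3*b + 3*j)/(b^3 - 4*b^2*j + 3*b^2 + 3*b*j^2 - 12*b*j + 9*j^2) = (b^2 + b*j + b + j)/(b^2 - 4*b*j + 3*j^2)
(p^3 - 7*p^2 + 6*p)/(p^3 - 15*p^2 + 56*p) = (p^2 - 7*p + 6)/(p^2 - 15*p + 56)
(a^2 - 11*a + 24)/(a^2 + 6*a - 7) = (a^2 - 11*a + 24)/(a^2 + 6*a - 7)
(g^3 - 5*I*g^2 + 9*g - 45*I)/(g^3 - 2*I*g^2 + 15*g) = (g - 3*I)/g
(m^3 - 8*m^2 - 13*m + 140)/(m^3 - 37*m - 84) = (m - 5)/(m + 3)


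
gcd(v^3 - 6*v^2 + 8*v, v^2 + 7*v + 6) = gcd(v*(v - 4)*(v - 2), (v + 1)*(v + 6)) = 1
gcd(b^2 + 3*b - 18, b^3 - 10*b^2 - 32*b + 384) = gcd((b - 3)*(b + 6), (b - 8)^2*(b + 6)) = b + 6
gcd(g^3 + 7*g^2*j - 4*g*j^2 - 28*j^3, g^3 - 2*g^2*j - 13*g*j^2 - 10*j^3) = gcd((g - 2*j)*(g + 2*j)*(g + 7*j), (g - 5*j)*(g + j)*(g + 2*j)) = g + 2*j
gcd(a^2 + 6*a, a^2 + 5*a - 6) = a + 6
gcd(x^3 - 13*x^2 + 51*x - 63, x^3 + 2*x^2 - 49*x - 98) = x - 7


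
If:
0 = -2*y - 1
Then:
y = -1/2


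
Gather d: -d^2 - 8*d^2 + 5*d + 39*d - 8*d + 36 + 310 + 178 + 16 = -9*d^2 + 36*d + 540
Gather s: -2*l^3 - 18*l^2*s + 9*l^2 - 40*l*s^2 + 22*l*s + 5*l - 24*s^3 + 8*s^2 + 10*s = -2*l^3 + 9*l^2 + 5*l - 24*s^3 + s^2*(8 - 40*l) + s*(-18*l^2 + 22*l + 10)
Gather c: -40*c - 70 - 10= -40*c - 80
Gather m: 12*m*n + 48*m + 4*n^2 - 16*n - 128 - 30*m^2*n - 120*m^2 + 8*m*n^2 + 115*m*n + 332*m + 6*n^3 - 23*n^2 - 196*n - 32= m^2*(-30*n - 120) + m*(8*n^2 + 127*n + 380) + 6*n^3 - 19*n^2 - 212*n - 160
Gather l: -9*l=-9*l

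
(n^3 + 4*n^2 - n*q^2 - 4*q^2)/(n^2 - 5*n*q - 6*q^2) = (-n^2 + n*q - 4*n + 4*q)/(-n + 6*q)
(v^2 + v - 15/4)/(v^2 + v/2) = (4*v^2 + 4*v - 15)/(2*v*(2*v + 1))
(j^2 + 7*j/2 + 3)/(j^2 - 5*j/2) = (2*j^2 + 7*j + 6)/(j*(2*j - 5))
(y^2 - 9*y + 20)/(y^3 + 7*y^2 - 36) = (y^2 - 9*y + 20)/(y^3 + 7*y^2 - 36)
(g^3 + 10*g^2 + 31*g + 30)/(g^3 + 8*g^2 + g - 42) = (g^2 + 7*g + 10)/(g^2 + 5*g - 14)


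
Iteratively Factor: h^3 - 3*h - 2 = (h + 1)*(h^2 - h - 2) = (h - 2)*(h + 1)*(h + 1)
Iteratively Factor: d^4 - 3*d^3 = (d - 3)*(d^3) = d*(d - 3)*(d^2) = d^2*(d - 3)*(d)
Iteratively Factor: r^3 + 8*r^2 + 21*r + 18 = (r + 3)*(r^2 + 5*r + 6) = (r + 2)*(r + 3)*(r + 3)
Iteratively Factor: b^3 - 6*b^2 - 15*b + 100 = (b - 5)*(b^2 - b - 20) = (b - 5)*(b + 4)*(b - 5)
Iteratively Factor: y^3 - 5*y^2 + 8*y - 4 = (y - 1)*(y^2 - 4*y + 4) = (y - 2)*(y - 1)*(y - 2)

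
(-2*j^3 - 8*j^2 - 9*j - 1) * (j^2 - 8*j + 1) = -2*j^5 + 8*j^4 + 53*j^3 + 63*j^2 - j - 1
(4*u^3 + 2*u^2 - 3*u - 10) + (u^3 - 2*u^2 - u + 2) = 5*u^3 - 4*u - 8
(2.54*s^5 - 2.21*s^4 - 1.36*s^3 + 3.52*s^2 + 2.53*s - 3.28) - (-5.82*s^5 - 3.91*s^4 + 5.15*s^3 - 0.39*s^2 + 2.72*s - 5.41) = 8.36*s^5 + 1.7*s^4 - 6.51*s^3 + 3.91*s^2 - 0.19*s + 2.13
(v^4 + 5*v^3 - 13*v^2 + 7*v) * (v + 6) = v^5 + 11*v^4 + 17*v^3 - 71*v^2 + 42*v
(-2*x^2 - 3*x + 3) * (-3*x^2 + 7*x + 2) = 6*x^4 - 5*x^3 - 34*x^2 + 15*x + 6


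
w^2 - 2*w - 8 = (w - 4)*(w + 2)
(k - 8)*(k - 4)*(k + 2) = k^3 - 10*k^2 + 8*k + 64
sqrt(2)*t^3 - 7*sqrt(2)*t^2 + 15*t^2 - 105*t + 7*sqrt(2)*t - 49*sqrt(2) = (t - 7)*(t + 7*sqrt(2))*(sqrt(2)*t + 1)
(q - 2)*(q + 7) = q^2 + 5*q - 14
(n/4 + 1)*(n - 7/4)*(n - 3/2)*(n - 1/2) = n^4/4 + n^3/16 - 43*n^2/16 + 251*n/64 - 21/16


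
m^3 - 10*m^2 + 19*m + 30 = (m - 6)*(m - 5)*(m + 1)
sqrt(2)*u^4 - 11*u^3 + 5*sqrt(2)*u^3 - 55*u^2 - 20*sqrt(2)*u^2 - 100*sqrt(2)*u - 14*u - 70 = (u + 5)*(u - 7*sqrt(2))*(u + sqrt(2))*(sqrt(2)*u + 1)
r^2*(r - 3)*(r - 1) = r^4 - 4*r^3 + 3*r^2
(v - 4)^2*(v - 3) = v^3 - 11*v^2 + 40*v - 48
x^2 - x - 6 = (x - 3)*(x + 2)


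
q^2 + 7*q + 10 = (q + 2)*(q + 5)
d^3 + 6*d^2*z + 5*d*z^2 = d*(d + z)*(d + 5*z)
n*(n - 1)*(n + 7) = n^3 + 6*n^2 - 7*n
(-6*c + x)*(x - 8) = -6*c*x + 48*c + x^2 - 8*x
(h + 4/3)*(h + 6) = h^2 + 22*h/3 + 8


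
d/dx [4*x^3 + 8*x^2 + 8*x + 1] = 12*x^2 + 16*x + 8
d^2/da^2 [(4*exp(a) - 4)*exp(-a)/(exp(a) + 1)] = 4*(exp(3*a) - 5*exp(2*a) - 3*exp(a) - 1)*exp(-a)/(exp(3*a) + 3*exp(2*a) + 3*exp(a) + 1)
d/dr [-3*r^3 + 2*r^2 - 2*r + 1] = -9*r^2 + 4*r - 2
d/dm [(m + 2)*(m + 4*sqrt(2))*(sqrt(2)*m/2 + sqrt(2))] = sqrt(2)*(m + 2)*(3*m + 2 + 8*sqrt(2))/2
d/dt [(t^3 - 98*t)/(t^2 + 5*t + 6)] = (t^4 + 10*t^3 + 116*t^2 - 588)/(t^4 + 10*t^3 + 37*t^2 + 60*t + 36)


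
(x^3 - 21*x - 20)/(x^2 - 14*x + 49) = (x^3 - 21*x - 20)/(x^2 - 14*x + 49)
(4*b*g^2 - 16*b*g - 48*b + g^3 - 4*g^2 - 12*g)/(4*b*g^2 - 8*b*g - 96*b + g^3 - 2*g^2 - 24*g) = (g + 2)/(g + 4)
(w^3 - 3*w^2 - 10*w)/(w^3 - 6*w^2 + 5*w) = (w + 2)/(w - 1)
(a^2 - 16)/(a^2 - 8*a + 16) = (a + 4)/(a - 4)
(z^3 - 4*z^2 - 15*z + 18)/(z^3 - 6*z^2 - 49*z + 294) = (z^2 + 2*z - 3)/(z^2 - 49)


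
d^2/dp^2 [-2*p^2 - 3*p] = -4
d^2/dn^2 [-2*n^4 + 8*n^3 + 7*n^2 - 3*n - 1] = -24*n^2 + 48*n + 14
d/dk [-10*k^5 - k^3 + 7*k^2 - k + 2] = -50*k^4 - 3*k^2 + 14*k - 1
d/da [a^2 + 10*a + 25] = 2*a + 10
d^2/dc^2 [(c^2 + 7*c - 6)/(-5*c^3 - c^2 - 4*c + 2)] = 2*(-25*c^6 - 525*c^5 + 855*c^4 + 307*c^3 - 48*c^2 + 210*c + 48)/(125*c^9 + 75*c^8 + 315*c^7 - 29*c^6 + 192*c^5 - 198*c^4 + 76*c^3 - 84*c^2 + 48*c - 8)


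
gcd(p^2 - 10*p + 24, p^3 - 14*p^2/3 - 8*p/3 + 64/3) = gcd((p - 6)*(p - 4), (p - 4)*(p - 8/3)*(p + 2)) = p - 4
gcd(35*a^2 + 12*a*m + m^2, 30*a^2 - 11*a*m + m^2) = 1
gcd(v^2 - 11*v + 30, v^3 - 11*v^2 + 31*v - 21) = 1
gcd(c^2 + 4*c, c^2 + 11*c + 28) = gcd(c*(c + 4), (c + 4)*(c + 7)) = c + 4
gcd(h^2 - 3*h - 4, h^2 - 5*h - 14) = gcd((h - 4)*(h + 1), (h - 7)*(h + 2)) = 1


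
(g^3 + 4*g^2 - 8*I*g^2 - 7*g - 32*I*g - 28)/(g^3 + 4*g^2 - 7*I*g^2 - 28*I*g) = (g - I)/g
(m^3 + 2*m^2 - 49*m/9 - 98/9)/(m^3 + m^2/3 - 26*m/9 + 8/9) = (9*m^2 - 49)/(9*m^2 - 15*m + 4)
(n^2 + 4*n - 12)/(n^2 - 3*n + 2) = (n + 6)/(n - 1)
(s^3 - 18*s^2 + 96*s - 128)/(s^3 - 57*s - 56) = (s^2 - 10*s + 16)/(s^2 + 8*s + 7)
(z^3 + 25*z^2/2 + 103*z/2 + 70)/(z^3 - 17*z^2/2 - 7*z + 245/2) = (z^2 + 9*z + 20)/(z^2 - 12*z + 35)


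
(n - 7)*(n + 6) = n^2 - n - 42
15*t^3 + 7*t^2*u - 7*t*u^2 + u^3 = (-5*t + u)*(-3*t + u)*(t + u)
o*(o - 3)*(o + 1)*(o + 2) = o^4 - 7*o^2 - 6*o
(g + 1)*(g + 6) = g^2 + 7*g + 6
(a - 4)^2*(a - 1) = a^3 - 9*a^2 + 24*a - 16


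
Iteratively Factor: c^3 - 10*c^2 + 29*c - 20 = (c - 1)*(c^2 - 9*c + 20) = (c - 4)*(c - 1)*(c - 5)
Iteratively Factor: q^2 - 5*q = (q - 5)*(q)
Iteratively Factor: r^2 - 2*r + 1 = (r - 1)*(r - 1)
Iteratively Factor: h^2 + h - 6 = (h + 3)*(h - 2)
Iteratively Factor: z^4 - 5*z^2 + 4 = (z + 1)*(z^3 - z^2 - 4*z + 4) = (z + 1)*(z + 2)*(z^2 - 3*z + 2) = (z - 2)*(z + 1)*(z + 2)*(z - 1)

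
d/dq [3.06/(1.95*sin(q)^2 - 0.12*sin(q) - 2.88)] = (0.3672 - 11.934*sin(q))*cos(q)/(-1.95*sin(q)^2 + 0.12*sin(q) + 2.88)^2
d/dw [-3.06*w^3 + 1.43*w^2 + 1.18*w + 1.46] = -9.18*w^2 + 2.86*w + 1.18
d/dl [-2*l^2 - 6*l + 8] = -4*l - 6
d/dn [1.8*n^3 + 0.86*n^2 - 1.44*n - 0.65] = 5.4*n^2 + 1.72*n - 1.44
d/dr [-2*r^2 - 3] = -4*r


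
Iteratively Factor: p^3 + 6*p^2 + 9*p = (p + 3)*(p^2 + 3*p) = (p + 3)^2*(p)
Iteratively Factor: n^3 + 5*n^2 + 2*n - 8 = (n + 4)*(n^2 + n - 2) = (n - 1)*(n + 4)*(n + 2)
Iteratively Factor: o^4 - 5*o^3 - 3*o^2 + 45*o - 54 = (o - 2)*(o^3 - 3*o^2 - 9*o + 27) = (o - 3)*(o - 2)*(o^2 - 9) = (o - 3)^2*(o - 2)*(o + 3)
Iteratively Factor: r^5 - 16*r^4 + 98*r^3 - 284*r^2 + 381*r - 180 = (r - 3)*(r^4 - 13*r^3 + 59*r^2 - 107*r + 60) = (r - 5)*(r - 3)*(r^3 - 8*r^2 + 19*r - 12) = (r - 5)*(r - 3)^2*(r^2 - 5*r + 4) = (r - 5)*(r - 4)*(r - 3)^2*(r - 1)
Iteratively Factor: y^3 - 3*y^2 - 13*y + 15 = (y - 1)*(y^2 - 2*y - 15) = (y - 1)*(y + 3)*(y - 5)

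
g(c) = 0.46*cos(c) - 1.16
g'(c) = -0.46*sin(c)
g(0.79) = -0.84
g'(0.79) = -0.33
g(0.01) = -0.70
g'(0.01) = -0.00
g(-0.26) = -0.72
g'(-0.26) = 0.12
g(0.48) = -0.75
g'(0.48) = -0.21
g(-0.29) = -0.72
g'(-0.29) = 0.13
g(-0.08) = -0.70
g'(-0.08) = 0.04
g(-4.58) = -1.22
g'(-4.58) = -0.46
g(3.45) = -1.60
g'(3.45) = 0.14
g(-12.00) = -0.77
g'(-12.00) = -0.25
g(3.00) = -1.62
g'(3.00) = -0.06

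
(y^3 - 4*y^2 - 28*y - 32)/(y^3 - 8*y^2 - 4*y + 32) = (y + 2)/(y - 2)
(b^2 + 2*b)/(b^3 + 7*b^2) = (b + 2)/(b*(b + 7))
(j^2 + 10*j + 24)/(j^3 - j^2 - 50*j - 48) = (j + 4)/(j^2 - 7*j - 8)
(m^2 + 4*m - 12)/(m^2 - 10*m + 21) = (m^2 + 4*m - 12)/(m^2 - 10*m + 21)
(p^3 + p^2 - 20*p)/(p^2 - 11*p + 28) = p*(p + 5)/(p - 7)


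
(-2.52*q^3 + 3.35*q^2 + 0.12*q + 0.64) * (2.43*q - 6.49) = -6.1236*q^4 + 24.4953*q^3 - 21.4499*q^2 + 0.7764*q - 4.1536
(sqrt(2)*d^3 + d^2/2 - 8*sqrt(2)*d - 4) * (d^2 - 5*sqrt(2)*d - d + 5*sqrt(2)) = sqrt(2)*d^5 - 19*d^4/2 - sqrt(2)*d^4 - 21*sqrt(2)*d^3/2 + 19*d^3/2 + 21*sqrt(2)*d^2/2 + 76*d^2 - 76*d + 20*sqrt(2)*d - 20*sqrt(2)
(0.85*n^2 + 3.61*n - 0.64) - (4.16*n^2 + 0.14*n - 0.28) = -3.31*n^2 + 3.47*n - 0.36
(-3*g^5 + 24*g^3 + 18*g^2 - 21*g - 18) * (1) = -3*g^5 + 24*g^3 + 18*g^2 - 21*g - 18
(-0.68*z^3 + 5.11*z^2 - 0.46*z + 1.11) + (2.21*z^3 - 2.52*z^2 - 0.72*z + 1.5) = 1.53*z^3 + 2.59*z^2 - 1.18*z + 2.61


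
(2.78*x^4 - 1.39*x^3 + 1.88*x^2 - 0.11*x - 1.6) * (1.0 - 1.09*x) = -3.0302*x^5 + 4.2951*x^4 - 3.4392*x^3 + 1.9999*x^2 + 1.634*x - 1.6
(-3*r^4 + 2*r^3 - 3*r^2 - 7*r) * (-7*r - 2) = 21*r^5 - 8*r^4 + 17*r^3 + 55*r^2 + 14*r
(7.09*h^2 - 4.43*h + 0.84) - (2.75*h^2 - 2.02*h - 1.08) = 4.34*h^2 - 2.41*h + 1.92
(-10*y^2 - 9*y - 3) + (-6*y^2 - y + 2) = -16*y^2 - 10*y - 1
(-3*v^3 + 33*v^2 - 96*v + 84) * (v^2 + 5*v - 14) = -3*v^5 + 18*v^4 + 111*v^3 - 858*v^2 + 1764*v - 1176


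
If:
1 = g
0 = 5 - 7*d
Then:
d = 5/7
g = 1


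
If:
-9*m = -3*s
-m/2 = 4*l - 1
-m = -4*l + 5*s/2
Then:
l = 17/72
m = 1/9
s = 1/3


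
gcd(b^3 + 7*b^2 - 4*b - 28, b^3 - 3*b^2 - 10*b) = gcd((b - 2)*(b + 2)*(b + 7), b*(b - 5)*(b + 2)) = b + 2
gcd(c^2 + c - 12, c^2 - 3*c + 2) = 1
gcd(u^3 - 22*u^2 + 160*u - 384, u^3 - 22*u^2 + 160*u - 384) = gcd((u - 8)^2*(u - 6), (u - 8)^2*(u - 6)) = u^3 - 22*u^2 + 160*u - 384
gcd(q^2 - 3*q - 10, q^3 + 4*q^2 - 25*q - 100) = q - 5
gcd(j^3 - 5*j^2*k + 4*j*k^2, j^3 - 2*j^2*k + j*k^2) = j^2 - j*k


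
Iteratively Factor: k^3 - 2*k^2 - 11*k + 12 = (k + 3)*(k^2 - 5*k + 4) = (k - 4)*(k + 3)*(k - 1)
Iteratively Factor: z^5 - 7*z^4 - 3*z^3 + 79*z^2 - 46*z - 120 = (z - 2)*(z^4 - 5*z^3 - 13*z^2 + 53*z + 60) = (z - 2)*(z + 1)*(z^3 - 6*z^2 - 7*z + 60) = (z - 4)*(z - 2)*(z + 1)*(z^2 - 2*z - 15) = (z - 4)*(z - 2)*(z + 1)*(z + 3)*(z - 5)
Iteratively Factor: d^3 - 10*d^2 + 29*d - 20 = (d - 1)*(d^2 - 9*d + 20) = (d - 4)*(d - 1)*(d - 5)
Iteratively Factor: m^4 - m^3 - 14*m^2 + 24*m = (m - 3)*(m^3 + 2*m^2 - 8*m) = (m - 3)*(m - 2)*(m^2 + 4*m) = (m - 3)*(m - 2)*(m + 4)*(m)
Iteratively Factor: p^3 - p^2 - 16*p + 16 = (p - 1)*(p^2 - 16) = (p - 1)*(p + 4)*(p - 4)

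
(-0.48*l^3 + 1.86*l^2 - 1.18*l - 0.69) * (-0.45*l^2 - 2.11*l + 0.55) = 0.216*l^5 + 0.1758*l^4 - 3.6576*l^3 + 3.8233*l^2 + 0.8069*l - 0.3795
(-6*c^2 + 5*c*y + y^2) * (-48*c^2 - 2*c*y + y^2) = 288*c^4 - 228*c^3*y - 64*c^2*y^2 + 3*c*y^3 + y^4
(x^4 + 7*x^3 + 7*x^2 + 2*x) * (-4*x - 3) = -4*x^5 - 31*x^4 - 49*x^3 - 29*x^2 - 6*x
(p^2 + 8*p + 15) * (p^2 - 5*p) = p^4 + 3*p^3 - 25*p^2 - 75*p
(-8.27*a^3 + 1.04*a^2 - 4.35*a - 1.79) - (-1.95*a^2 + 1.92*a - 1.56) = -8.27*a^3 + 2.99*a^2 - 6.27*a - 0.23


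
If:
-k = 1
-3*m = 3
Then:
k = -1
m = -1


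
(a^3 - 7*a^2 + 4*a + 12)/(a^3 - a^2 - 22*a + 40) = (a^2 - 5*a - 6)/(a^2 + a - 20)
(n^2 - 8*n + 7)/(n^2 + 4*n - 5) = (n - 7)/(n + 5)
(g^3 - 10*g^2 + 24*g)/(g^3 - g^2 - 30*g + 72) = g*(g - 6)/(g^2 + 3*g - 18)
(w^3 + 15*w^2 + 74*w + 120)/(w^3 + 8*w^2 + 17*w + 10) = (w^2 + 10*w + 24)/(w^2 + 3*w + 2)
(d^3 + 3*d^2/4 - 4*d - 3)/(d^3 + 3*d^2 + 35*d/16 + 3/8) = 4*(d - 2)/(4*d + 1)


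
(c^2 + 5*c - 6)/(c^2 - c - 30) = (-c^2 - 5*c + 6)/(-c^2 + c + 30)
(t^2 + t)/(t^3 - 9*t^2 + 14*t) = (t + 1)/(t^2 - 9*t + 14)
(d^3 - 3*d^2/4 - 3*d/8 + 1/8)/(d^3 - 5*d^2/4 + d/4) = (d + 1/2)/d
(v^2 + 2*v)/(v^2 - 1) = v*(v + 2)/(v^2 - 1)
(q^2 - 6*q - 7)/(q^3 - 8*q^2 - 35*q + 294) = (q + 1)/(q^2 - q - 42)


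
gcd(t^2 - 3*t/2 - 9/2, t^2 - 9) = t - 3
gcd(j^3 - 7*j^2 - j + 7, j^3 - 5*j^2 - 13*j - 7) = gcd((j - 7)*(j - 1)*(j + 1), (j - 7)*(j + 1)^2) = j^2 - 6*j - 7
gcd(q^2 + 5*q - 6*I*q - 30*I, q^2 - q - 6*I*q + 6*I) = q - 6*I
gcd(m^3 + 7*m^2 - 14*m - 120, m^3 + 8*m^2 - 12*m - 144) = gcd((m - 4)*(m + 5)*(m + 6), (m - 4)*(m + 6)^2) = m^2 + 2*m - 24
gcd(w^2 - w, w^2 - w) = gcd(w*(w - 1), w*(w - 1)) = w^2 - w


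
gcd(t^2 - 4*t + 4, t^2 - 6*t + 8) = t - 2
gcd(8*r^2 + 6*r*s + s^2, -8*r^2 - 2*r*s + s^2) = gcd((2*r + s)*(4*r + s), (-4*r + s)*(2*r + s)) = 2*r + s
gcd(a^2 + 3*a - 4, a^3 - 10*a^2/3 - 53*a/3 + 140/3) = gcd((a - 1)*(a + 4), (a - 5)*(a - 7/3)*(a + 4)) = a + 4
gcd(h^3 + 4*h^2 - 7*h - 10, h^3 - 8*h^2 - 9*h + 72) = 1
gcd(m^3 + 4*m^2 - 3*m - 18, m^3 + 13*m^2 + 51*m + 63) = m^2 + 6*m + 9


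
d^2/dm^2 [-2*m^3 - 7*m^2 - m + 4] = -12*m - 14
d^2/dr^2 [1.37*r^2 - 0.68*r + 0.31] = 2.74000000000000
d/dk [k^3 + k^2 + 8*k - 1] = 3*k^2 + 2*k + 8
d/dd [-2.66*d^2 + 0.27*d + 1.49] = 0.27 - 5.32*d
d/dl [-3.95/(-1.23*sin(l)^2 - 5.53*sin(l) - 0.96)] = -(9.717*sin(l) + 21.8435)*cos(l)/(1.23*sin(l)^2 + 5.53*sin(l) + 0.96)^2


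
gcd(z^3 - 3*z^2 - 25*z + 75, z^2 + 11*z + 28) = 1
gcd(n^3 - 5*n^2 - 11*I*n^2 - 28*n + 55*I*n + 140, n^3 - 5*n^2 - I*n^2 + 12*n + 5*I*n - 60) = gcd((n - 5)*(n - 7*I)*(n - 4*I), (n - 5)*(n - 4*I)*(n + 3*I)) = n^2 + n*(-5 - 4*I) + 20*I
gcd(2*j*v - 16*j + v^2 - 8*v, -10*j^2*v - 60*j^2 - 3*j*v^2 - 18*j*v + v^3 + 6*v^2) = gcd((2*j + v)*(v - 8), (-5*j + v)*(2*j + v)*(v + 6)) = 2*j + v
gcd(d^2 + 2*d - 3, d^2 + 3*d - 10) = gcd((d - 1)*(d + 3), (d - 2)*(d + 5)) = 1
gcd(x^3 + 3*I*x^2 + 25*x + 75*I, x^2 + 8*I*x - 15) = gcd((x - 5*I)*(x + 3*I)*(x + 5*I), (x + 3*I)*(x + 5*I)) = x^2 + 8*I*x - 15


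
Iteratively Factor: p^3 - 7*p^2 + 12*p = (p - 3)*(p^2 - 4*p) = p*(p - 3)*(p - 4)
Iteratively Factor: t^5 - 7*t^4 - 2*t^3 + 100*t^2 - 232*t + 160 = (t + 4)*(t^4 - 11*t^3 + 42*t^2 - 68*t + 40) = (t - 2)*(t + 4)*(t^3 - 9*t^2 + 24*t - 20) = (t - 2)^2*(t + 4)*(t^2 - 7*t + 10) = (t - 5)*(t - 2)^2*(t + 4)*(t - 2)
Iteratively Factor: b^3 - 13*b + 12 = (b - 3)*(b^2 + 3*b - 4) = (b - 3)*(b + 4)*(b - 1)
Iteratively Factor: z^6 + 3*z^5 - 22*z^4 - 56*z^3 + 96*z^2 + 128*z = (z + 4)*(z^5 - z^4 - 18*z^3 + 16*z^2 + 32*z) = (z - 2)*(z + 4)*(z^4 + z^3 - 16*z^2 - 16*z) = (z - 4)*(z - 2)*(z + 4)*(z^3 + 5*z^2 + 4*z) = (z - 4)*(z - 2)*(z + 1)*(z + 4)*(z^2 + 4*z) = z*(z - 4)*(z - 2)*(z + 1)*(z + 4)*(z + 4)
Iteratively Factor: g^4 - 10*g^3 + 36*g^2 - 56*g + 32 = (g - 4)*(g^3 - 6*g^2 + 12*g - 8) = (g - 4)*(g - 2)*(g^2 - 4*g + 4) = (g - 4)*(g - 2)^2*(g - 2)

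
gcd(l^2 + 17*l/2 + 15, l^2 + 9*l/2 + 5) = l + 5/2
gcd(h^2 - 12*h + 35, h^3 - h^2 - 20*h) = h - 5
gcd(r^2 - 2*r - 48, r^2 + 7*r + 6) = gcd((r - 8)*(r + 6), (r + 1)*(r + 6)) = r + 6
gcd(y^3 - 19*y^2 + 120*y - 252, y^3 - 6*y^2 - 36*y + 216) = y^2 - 12*y + 36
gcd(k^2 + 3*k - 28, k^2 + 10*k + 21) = k + 7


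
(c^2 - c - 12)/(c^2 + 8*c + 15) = (c - 4)/(c + 5)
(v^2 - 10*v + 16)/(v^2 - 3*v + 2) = (v - 8)/(v - 1)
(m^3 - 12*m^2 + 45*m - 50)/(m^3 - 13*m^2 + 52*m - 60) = (m - 5)/(m - 6)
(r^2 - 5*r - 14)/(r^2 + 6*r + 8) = (r - 7)/(r + 4)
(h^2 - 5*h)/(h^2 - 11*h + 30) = h/(h - 6)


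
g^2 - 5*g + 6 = (g - 3)*(g - 2)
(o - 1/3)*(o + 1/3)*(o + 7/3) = o^3 + 7*o^2/3 - o/9 - 7/27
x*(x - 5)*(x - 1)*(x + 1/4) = x^4 - 23*x^3/4 + 7*x^2/2 + 5*x/4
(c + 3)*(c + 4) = c^2 + 7*c + 12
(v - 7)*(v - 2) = v^2 - 9*v + 14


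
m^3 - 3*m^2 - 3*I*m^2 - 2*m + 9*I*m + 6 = (m - 3)*(m - 2*I)*(m - I)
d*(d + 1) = d^2 + d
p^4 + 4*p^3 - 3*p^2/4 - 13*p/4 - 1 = (p - 1)*(p + 1/2)^2*(p + 4)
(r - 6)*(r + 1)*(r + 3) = r^3 - 2*r^2 - 21*r - 18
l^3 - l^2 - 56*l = l*(l - 8)*(l + 7)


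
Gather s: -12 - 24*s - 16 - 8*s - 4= -32*s - 32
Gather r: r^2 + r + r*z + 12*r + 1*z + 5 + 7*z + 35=r^2 + r*(z + 13) + 8*z + 40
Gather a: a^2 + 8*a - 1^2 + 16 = a^2 + 8*a + 15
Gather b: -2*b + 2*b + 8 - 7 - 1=0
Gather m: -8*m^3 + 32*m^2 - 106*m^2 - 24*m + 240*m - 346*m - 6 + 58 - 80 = -8*m^3 - 74*m^2 - 130*m - 28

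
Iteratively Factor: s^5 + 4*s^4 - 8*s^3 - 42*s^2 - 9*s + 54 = (s - 3)*(s^4 + 7*s^3 + 13*s^2 - 3*s - 18) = (s - 3)*(s - 1)*(s^3 + 8*s^2 + 21*s + 18) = (s - 3)*(s - 1)*(s + 3)*(s^2 + 5*s + 6) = (s - 3)*(s - 1)*(s + 3)^2*(s + 2)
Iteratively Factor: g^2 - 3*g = (g - 3)*(g)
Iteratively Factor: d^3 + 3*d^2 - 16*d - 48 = (d + 3)*(d^2 - 16) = (d + 3)*(d + 4)*(d - 4)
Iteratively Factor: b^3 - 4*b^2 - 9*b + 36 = (b - 4)*(b^2 - 9) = (b - 4)*(b - 3)*(b + 3)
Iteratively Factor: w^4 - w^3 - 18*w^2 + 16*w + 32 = (w + 4)*(w^3 - 5*w^2 + 2*w + 8) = (w - 4)*(w + 4)*(w^2 - w - 2) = (w - 4)*(w + 1)*(w + 4)*(w - 2)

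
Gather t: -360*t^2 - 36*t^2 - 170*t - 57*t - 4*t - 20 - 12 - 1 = -396*t^2 - 231*t - 33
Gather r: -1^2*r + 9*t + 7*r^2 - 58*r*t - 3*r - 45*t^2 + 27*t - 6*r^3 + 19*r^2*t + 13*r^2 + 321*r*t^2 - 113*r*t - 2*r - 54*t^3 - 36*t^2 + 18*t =-6*r^3 + r^2*(19*t + 20) + r*(321*t^2 - 171*t - 6) - 54*t^3 - 81*t^2 + 54*t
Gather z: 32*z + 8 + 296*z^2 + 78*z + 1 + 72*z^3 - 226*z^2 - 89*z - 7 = 72*z^3 + 70*z^2 + 21*z + 2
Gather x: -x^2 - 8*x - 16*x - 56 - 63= -x^2 - 24*x - 119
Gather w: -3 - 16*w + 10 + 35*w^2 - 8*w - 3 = 35*w^2 - 24*w + 4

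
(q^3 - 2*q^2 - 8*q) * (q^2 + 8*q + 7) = q^5 + 6*q^4 - 17*q^3 - 78*q^2 - 56*q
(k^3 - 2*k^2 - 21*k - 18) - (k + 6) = k^3 - 2*k^2 - 22*k - 24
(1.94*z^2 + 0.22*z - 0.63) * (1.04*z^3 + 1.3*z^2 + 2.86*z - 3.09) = 2.0176*z^5 + 2.7508*z^4 + 5.1792*z^3 - 6.1844*z^2 - 2.4816*z + 1.9467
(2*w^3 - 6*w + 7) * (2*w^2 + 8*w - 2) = 4*w^5 + 16*w^4 - 16*w^3 - 34*w^2 + 68*w - 14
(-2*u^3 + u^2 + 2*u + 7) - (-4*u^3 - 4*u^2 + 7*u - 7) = 2*u^3 + 5*u^2 - 5*u + 14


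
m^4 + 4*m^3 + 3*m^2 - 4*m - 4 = (m - 1)*(m + 1)*(m + 2)^2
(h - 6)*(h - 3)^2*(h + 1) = h^4 - 11*h^3 + 33*h^2 - 9*h - 54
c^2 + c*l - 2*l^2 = (c - l)*(c + 2*l)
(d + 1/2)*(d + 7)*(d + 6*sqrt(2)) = d^3 + 15*d^2/2 + 6*sqrt(2)*d^2 + 7*d/2 + 45*sqrt(2)*d + 21*sqrt(2)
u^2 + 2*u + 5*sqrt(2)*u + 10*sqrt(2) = (u + 2)*(u + 5*sqrt(2))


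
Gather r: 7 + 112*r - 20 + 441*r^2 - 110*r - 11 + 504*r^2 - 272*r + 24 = 945*r^2 - 270*r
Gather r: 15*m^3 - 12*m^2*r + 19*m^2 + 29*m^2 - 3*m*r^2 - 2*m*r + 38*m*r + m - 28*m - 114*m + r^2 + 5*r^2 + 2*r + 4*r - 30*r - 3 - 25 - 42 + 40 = 15*m^3 + 48*m^2 - 141*m + r^2*(6 - 3*m) + r*(-12*m^2 + 36*m - 24) - 30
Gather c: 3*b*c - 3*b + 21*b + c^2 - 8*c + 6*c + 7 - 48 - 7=18*b + c^2 + c*(3*b - 2) - 48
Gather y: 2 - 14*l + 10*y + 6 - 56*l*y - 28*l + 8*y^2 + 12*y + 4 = -42*l + 8*y^2 + y*(22 - 56*l) + 12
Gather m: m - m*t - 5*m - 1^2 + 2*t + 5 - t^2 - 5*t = m*(-t - 4) - t^2 - 3*t + 4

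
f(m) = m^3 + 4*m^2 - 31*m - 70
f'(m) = 3*m^2 + 8*m - 31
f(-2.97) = 31.16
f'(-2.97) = -28.30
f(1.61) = -105.37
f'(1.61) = -10.34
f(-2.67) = 22.25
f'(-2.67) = -30.97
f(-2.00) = 0.00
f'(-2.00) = -35.00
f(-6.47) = 27.17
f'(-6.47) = 42.82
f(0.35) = -80.32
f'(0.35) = -27.83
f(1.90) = -107.60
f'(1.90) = -4.97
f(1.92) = -107.70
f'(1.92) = -4.58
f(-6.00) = 44.00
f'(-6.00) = 29.00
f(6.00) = 104.00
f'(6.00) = 125.00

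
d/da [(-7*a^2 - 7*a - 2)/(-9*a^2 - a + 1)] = (-56*a^2 - 50*a - 9)/(81*a^4 + 18*a^3 - 17*a^2 - 2*a + 1)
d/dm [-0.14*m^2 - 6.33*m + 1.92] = -0.28*m - 6.33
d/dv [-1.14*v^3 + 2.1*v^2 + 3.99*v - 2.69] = -3.42*v^2 + 4.2*v + 3.99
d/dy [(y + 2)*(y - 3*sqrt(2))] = 2*y - 3*sqrt(2) + 2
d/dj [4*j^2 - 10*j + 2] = 8*j - 10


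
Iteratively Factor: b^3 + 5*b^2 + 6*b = (b)*(b^2 + 5*b + 6) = b*(b + 2)*(b + 3)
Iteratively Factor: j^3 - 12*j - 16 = (j - 4)*(j^2 + 4*j + 4) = (j - 4)*(j + 2)*(j + 2)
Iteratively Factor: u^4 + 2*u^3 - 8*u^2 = (u)*(u^3 + 2*u^2 - 8*u) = u^2*(u^2 + 2*u - 8) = u^2*(u + 4)*(u - 2)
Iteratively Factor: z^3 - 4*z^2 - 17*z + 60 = (z - 5)*(z^2 + z - 12) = (z - 5)*(z + 4)*(z - 3)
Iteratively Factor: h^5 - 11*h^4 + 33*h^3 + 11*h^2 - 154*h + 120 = (h - 3)*(h^4 - 8*h^3 + 9*h^2 + 38*h - 40) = (h - 5)*(h - 3)*(h^3 - 3*h^2 - 6*h + 8) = (h - 5)*(h - 3)*(h + 2)*(h^2 - 5*h + 4) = (h - 5)*(h - 3)*(h - 1)*(h + 2)*(h - 4)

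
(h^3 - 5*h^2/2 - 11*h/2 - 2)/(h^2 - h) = (2*h^3 - 5*h^2 - 11*h - 4)/(2*h*(h - 1))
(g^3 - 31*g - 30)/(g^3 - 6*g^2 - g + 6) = (g + 5)/(g - 1)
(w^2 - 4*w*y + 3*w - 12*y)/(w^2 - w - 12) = (w - 4*y)/(w - 4)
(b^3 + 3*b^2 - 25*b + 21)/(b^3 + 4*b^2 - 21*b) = (b - 1)/b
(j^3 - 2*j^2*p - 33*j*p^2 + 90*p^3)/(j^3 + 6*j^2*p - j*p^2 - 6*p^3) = (-j^2 + 8*j*p - 15*p^2)/(-j^2 + p^2)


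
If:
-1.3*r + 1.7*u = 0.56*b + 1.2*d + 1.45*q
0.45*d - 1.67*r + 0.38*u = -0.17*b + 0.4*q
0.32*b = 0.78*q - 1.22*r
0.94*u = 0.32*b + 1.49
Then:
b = 2.9375*u - 4.65625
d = 2.85355577435925 - 1.2161548056935*u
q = 1.10296465524085*u - 1.05406239801004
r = 0.547402729141123 - 0.0653176794361774*u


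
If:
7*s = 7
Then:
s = 1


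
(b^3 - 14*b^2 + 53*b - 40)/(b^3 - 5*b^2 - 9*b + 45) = (b^2 - 9*b + 8)/(b^2 - 9)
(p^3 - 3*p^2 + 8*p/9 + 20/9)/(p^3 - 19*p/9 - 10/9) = (p - 2)/(p + 1)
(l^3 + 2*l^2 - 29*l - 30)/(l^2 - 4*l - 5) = l + 6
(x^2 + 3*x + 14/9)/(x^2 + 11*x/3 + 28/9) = (3*x + 2)/(3*x + 4)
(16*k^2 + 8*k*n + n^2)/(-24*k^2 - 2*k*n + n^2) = (-4*k - n)/(6*k - n)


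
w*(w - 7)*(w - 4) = w^3 - 11*w^2 + 28*w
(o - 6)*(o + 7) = o^2 + o - 42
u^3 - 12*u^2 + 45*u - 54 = (u - 6)*(u - 3)^2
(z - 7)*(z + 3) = z^2 - 4*z - 21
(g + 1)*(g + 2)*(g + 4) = g^3 + 7*g^2 + 14*g + 8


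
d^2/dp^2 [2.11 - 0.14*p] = 0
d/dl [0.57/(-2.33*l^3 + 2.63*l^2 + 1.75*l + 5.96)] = (3.9843*l^2 - 2.9982*l - 0.9975)/(-2.33*l^3 + 2.63*l^2 + 1.75*l + 5.96)^2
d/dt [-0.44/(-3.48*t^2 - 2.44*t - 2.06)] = (-3.0624*t - 1.0736)/(3.48*t^2 + 2.44*t + 2.06)^2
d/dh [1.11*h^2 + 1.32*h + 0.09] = 2.22*h + 1.32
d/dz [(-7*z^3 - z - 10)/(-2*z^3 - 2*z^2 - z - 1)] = (14*z^4 + 10*z^3 - 41*z^2 - 40*z - 9)/(4*z^6 + 8*z^5 + 8*z^4 + 8*z^3 + 5*z^2 + 2*z + 1)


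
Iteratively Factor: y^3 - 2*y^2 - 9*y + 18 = (y - 3)*(y^2 + y - 6) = (y - 3)*(y - 2)*(y + 3)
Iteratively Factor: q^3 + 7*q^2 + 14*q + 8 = (q + 4)*(q^2 + 3*q + 2) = (q + 2)*(q + 4)*(q + 1)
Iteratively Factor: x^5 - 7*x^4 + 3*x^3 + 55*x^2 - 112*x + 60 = (x - 5)*(x^4 - 2*x^3 - 7*x^2 + 20*x - 12) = (x - 5)*(x - 2)*(x^3 - 7*x + 6) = (x - 5)*(x - 2)^2*(x^2 + 2*x - 3) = (x - 5)*(x - 2)^2*(x - 1)*(x + 3)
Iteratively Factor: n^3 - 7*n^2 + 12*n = (n)*(n^2 - 7*n + 12) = n*(n - 4)*(n - 3)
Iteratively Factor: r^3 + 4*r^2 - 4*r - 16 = (r - 2)*(r^2 + 6*r + 8) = (r - 2)*(r + 2)*(r + 4)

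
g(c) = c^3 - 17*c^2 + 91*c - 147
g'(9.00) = 28.00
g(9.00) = 24.00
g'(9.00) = 28.00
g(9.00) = 24.00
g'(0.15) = 85.97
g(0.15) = -133.73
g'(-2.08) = 174.70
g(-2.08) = -418.83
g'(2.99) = 16.16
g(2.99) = -0.16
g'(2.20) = 30.72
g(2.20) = -18.43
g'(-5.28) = 354.16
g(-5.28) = -1248.61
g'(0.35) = 79.47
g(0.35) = -117.19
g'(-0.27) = 100.40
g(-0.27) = -172.83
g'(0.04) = 89.64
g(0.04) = -143.39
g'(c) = 3*c^2 - 34*c + 91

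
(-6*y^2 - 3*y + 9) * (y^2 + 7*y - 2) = -6*y^4 - 45*y^3 + 69*y - 18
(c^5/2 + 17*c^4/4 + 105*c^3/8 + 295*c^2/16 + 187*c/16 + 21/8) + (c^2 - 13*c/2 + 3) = c^5/2 + 17*c^4/4 + 105*c^3/8 + 311*c^2/16 + 83*c/16 + 45/8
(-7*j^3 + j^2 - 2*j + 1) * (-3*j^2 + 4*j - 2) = 21*j^5 - 31*j^4 + 24*j^3 - 13*j^2 + 8*j - 2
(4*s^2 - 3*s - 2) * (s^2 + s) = 4*s^4 + s^3 - 5*s^2 - 2*s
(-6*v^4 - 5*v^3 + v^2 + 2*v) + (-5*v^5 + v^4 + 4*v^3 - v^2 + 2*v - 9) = -5*v^5 - 5*v^4 - v^3 + 4*v - 9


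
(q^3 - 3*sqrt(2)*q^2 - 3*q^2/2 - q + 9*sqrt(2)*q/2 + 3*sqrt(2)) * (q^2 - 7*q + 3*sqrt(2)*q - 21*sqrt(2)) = q^5 - 17*q^4/2 - 17*q^3/2 + 160*q^2 - 171*q - 126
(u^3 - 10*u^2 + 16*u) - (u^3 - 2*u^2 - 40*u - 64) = -8*u^2 + 56*u + 64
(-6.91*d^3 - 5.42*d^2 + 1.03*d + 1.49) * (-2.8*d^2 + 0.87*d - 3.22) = 19.348*d^5 + 9.1643*d^4 + 14.6508*d^3 + 14.1765*d^2 - 2.0203*d - 4.7978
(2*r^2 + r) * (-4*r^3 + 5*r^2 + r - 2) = -8*r^5 + 6*r^4 + 7*r^3 - 3*r^2 - 2*r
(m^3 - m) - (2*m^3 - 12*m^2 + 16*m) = -m^3 + 12*m^2 - 17*m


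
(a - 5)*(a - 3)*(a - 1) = a^3 - 9*a^2 + 23*a - 15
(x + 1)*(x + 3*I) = x^2 + x + 3*I*x + 3*I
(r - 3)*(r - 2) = r^2 - 5*r + 6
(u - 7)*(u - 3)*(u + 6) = u^3 - 4*u^2 - 39*u + 126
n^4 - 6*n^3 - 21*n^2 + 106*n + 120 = (n - 6)*(n - 5)*(n + 1)*(n + 4)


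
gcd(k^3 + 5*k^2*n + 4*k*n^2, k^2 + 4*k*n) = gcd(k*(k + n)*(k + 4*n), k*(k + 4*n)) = k^2 + 4*k*n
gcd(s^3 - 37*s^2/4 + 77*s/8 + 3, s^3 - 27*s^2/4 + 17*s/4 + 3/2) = s + 1/4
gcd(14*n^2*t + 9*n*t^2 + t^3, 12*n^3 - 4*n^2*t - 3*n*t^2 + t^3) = 2*n + t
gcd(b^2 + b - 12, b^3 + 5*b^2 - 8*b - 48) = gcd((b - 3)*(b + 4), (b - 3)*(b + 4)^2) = b^2 + b - 12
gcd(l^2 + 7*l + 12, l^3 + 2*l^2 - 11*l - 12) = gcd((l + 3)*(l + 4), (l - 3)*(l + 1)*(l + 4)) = l + 4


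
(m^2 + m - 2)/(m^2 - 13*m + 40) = (m^2 + m - 2)/(m^2 - 13*m + 40)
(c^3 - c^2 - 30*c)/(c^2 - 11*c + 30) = c*(c + 5)/(c - 5)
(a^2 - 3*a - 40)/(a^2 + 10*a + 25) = (a - 8)/(a + 5)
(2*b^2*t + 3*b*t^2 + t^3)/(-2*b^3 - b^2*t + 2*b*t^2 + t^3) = t/(-b + t)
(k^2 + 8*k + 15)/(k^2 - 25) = (k + 3)/(k - 5)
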